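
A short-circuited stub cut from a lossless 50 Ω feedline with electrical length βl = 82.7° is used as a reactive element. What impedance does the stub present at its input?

tan(βl) = 7.81
For a short-circuited stub, Z_in = jZ_0·tan(βl)

Z_in ≈ +j390 Ω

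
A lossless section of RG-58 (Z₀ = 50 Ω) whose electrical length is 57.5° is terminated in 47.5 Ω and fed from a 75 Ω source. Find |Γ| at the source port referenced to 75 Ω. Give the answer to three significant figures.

|Γ| ≈ 0.191

tan(βl) = 1.57
Z_in = Z_0·(Z_L + jZ_0·tanβl)/(Z_0 + jZ_L·tanβl) = 51 + j2.37 Ω
Γ_s = (Z_in − Z_s)/(Z_in + Z_s) = (-24 + j2.37)/(126 + j2.37), |Γ_s| = 0.191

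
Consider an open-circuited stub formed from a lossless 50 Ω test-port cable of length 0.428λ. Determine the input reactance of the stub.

βl = 2π × 0.428 = 154°
tan(βl) = -0.486
For an open-circuited stub, Z_in = −jZ_0·cot(βl) = −jZ_0/tan(βl)

X_in ≈ 103 Ω (inductive)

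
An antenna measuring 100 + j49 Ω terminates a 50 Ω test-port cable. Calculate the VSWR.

VSWR ≈ 2.59

Γ = (Z_L − Z_0)/(Z_L + Z_0) = (50 + j49)/(150 + j49)
|Γ| = 70/158 = 0.444
VSWR = (1 + |Γ|)/(1 − |Γ|) = 1.44/0.556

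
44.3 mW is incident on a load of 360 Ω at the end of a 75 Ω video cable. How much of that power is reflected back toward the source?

P_reflected ≈ 19 mW

Γ = (360 − 75)/(360 + 75) = 0.655
|Γ|² = 0.429
P_refl = |Γ|²·P_inc = 19 mW, P_del = (1 − |Γ|²)·P_inc = 25.3 mW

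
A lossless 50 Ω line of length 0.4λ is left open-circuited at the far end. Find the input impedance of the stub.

βl = 2π × 0.4 = 144°
tan(βl) = -0.727
For an open-circuited stub, Z_in = −jZ_0·cot(βl) = −jZ_0/tan(βl)

Z_in ≈ +j68.8 Ω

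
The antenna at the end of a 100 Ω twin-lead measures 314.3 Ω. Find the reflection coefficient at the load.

Γ = 0.517

Γ = (Z_L − Z_0)/(Z_L + Z_0) = (314.3 − 100)/(314.3 + 100) = 214.3/414.3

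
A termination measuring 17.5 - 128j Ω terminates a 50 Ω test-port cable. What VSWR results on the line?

VSWR ≈ 21.9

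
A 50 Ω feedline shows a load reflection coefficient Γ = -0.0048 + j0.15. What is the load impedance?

Z_L ≈ 47.4 + j14.5 Ω

Z_L = Z_0·(1 + Γ)/(1 − Γ) = 50·(0.995 + j0.15)/(1 − j0.15)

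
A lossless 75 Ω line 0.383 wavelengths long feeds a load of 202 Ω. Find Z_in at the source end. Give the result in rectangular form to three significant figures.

Z_in ≈ 53 + j61.2 Ω

βl = 2π × 0.383 = 138°
tan(βl) = tan(138°) = -0.904
Z_in = Z_0·(Z_L + jZ_0·tanβl)/(Z_0 + jZ_L·tanβl)
     = 75·(202 − j67.8)/(75 − j183)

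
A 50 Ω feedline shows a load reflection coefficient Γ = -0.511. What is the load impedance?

Z_L ≈ 16.2 Ω

Z_L = Z_0·(1 + Γ)/(1 − Γ) = 50·(0.489)/(1.51)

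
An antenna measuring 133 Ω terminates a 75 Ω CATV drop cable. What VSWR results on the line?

Γ = (133 − 75)/(133 + 75) = 0.279
VSWR = (1 + 0.279)/(1 − 0.279)

VSWR ≈ 1.77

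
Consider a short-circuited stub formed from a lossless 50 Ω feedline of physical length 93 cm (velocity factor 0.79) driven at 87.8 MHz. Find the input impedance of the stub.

λ = v/f = 0.79·c / 87.8 MHz = 2.7 m
βl = 2π·l/λ = 2π × 0.345 = 124°
tan(βl) = -1.48
For a short-circuited stub, Z_in = jZ_0·tan(βl)

Z_in ≈ −j74 Ω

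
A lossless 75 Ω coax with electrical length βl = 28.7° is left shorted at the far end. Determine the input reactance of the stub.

X_in ≈ 41.1 Ω (inductive)

tan(βl) = 0.547
For a shorted stub, Z_in = jZ_0·tan(βl)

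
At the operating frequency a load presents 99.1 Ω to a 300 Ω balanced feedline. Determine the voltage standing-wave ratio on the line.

VSWR ≈ 3.03

For a purely resistive load, VSWR = R_L/Z_0 or Z_0/R_L (whichever > 1) = 300/99.1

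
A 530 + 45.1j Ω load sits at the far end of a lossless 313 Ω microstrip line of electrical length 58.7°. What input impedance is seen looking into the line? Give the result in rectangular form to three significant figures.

tan(βl) = tan(58.7°) = 1.64
Z_in = Z_0·(Z_L + jZ_0·tanβl)/(Z_0 + jZ_L·tanβl)
     = 313·(530 + j560)/(239 + j872)

Z_in ≈ 236 − j126 Ω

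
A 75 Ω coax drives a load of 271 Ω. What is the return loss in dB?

Γ = (271 − 75)/(271 + 75) = 0.566
RL = −20·log₁₀|Γ| = −20·log₁₀(0.566)

RL ≈ 4.94 dB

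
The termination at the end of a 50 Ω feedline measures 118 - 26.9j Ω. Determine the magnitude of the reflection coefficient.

Γ = (Z_L − Z_0)/(Z_L + Z_0) = (68 − j26.9)/(168 − j26.9)
|Γ| = 73.1/170

|Γ| ≈ 0.43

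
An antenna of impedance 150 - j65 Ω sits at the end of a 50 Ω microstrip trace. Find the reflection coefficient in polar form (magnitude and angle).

Γ ≈ 0.567 ∠ -15°

Γ = (Z_L − Z_0)/(Z_L + Z_0) = (100 − j65)/(200 − j65)
|Γ| = 119/210 = 0.567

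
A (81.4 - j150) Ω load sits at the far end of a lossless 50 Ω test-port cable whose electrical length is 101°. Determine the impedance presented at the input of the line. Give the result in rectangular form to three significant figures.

Z_in ≈ 8.03 + j23.6 Ω

tan(βl) = tan(101°) = -5.14
Z_in = Z_0·(Z_L + jZ_0·tanβl)/(Z_0 + jZ_L·tanβl)
     = 50·(81.4 − j407)/(-722 − j419)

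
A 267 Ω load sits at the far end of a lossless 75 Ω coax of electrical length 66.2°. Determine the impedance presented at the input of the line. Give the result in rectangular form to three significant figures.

tan(βl) = tan(66.2°) = 2.27
Z_in = Z_0·(Z_L + jZ_0·tanβl)/(Z_0 + jZ_L·tanβl)
     = 75·(267 + j170)/(75 + j605)

Z_in ≈ 24.8 − j30 Ω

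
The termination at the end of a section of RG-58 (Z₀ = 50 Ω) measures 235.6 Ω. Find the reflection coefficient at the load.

Γ = 0.65

Γ = (Z_L − Z_0)/(Z_L + Z_0) = (235.6 − 50)/(235.6 + 50) = 185.6/285.6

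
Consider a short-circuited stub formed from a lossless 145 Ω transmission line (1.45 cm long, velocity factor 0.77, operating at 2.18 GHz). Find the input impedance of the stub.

Z_in ≈ +j168 Ω

λ = v/f = 0.77·c / 2.18 GHz = 0.106 m
βl = 2π·l/λ = 2π × 0.137 = 49.3°
tan(βl) = 1.16
For a short-circuited stub, Z_in = jZ_0·tan(βl)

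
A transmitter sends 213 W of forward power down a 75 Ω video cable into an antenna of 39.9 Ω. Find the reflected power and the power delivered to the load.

Γ = (39.9 − 75)/(39.9 + 75) = -0.305
|Γ|² = 0.0933
P_refl = |Γ|²·P_inc = 19.9 W, P_del = (1 − |Γ|²)·P_inc = 193 W

P_reflected ≈ 19.9 W; P_delivered ≈ 193 W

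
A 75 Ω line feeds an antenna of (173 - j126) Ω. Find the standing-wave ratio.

VSWR ≈ 3.69

Γ = (Z_L − Z_0)/(Z_L + Z_0) = (98 − j126)/(248 − j126)
|Γ| = 160/278 = 0.574
VSWR = (1 + |Γ|)/(1 − |Γ|) = 1.57/0.426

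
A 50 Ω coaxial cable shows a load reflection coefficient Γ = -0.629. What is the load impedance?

Z_L = Z_0·(1 + Γ)/(1 − Γ) = 50·(0.371)/(1.63)

Z_L ≈ 11.4 Ω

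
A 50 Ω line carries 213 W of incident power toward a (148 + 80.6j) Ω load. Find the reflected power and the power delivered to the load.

|Γ| = |(98 + j80.6)/(198 + j80.6)| = 0.594
|Γ|² = 0.352
P_refl = |Γ|²·P_inc = 75 W, P_del = (1 − |Γ|²)·P_inc = 138 W

P_reflected ≈ 75 W; P_delivered ≈ 138 W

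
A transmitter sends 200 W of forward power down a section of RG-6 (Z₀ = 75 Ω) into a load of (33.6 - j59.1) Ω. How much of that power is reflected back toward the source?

P_reflected ≈ 68.1 W

|Γ| = |(-41.4 − j59.1)/(108.6 − j59.1)| = 0.584
|Γ|² = 0.341
P_refl = |Γ|²·P_inc = 68.1 W, P_del = (1 − |Γ|²)·P_inc = 132 W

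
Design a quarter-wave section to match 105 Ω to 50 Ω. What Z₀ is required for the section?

Z_qwt = √(Z_0·R_L) = √(50 × 105) = √5250

Z_qwt ≈ 72.5 Ω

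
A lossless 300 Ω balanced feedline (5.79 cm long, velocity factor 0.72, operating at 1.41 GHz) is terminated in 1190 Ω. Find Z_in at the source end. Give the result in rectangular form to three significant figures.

λ = v/f = 0.72·c / 1.41 GHz = 0.153 m
βl = 2π·l/λ = 2π × 0.378 = 136°
tan(βl) = tan(136°) = -0.963
Z_in = Z_0·(Z_L + jZ_0·tanβl)/(Z_0 + jZ_L·tanβl)
     = 300·(1190 − j289)/(300 − j1150)

Z_in ≈ 147 + j273 Ω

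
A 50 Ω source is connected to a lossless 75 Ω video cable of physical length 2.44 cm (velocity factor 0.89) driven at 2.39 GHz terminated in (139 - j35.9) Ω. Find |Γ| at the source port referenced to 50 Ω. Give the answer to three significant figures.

|Γ| ≈ 0.149

λ = v/f = 0.89·c / 2.39 GHz = 0.112 m
βl = 2π·l/λ = 2π × 0.218 = 78.6°
tan(βl) = 4.97
Z_in = Z_0·(Z_L + jZ_0·tanβl)/(Z_0 + jZ_L·tanβl) = 37.1 − j1.47 Ω
Γ_s = (Z_in − Z_s)/(Z_in + Z_s) = (-12.9 − j1.47)/(87.1 − j1.47), |Γ_s| = 0.149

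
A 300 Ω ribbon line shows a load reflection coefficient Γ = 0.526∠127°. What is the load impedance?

Z_L = Z_0·(1 + Γ)/(1 − Γ) = 300·(0.683 + j0.42)/(1.32 − j0.42)

Z_L ≈ 114 + j132 Ω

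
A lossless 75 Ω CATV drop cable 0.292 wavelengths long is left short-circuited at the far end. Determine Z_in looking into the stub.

βl = 2π × 0.292 = 105°
tan(βl) = -3.7
For a short-circuited stub, Z_in = jZ_0·tan(βl)

Z_in ≈ −j278 Ω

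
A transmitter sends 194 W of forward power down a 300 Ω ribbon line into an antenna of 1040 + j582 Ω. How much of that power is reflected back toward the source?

P_reflected ≈ 80.6 W

|Γ| = |(740 + j582)/(1340 + j582)| = 0.644
|Γ|² = 0.415
P_refl = |Γ|²·P_inc = 80.6 W, P_del = (1 − |Γ|²)·P_inc = 113 W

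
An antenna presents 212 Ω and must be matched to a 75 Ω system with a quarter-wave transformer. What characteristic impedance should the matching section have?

Z_qwt ≈ 126 Ω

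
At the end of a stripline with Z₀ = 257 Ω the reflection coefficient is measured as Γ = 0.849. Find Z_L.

Z_L ≈ 3150 Ω

Z_L = Z_0·(1 + Γ)/(1 − Γ) = 257·(1.85)/(0.151)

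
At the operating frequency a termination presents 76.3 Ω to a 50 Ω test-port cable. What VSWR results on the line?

VSWR ≈ 1.53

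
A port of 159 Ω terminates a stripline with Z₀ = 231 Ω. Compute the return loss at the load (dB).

Γ = (159 − 231)/(159 + 231) = -0.185
RL = −20·log₁₀|Γ| = −20·log₁₀(0.185)

RL ≈ 14.7 dB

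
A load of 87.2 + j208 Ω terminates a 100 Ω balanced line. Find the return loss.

RL ≈ 2.56 dB

Γ = (-12.8 + j208)/(187.2 + j208), |Γ| = 0.745
RL = −20·log₁₀|Γ| = −20·log₁₀(0.745)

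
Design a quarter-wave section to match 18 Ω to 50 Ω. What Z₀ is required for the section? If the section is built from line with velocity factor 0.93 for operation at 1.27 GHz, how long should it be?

Z_qwt ≈ 30 Ω; length ≈ 5.49 cm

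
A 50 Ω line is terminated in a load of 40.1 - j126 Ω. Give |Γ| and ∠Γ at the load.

Γ = (Z_L − Z_0)/(Z_L + Z_0) = (-9.9 − j126)/(90.1 − j126)
|Γ| = 126/155 = 0.816

Γ ≈ 0.816 ∠ -40.1°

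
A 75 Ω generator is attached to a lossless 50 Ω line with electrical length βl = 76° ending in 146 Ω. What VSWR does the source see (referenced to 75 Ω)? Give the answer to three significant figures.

VSWR ≈ 4.25

tan(βl) = 4.01
Z_in = Z_0·(Z_L + jZ_0·tanβl)/(Z_0 + jZ_L·tanβl) = 18.1 − j10.9 Ω
Γ_s = (Z_in − Z_s)/(Z_in + Z_s) = (-56.9 − j10.9)/(93.1 − j10.9), |Γ_s| = 0.619
VSWR = (1 + |Γ_s|)/(1 − |Γ_s|)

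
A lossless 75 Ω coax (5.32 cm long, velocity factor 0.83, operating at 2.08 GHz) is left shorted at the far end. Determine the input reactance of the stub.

λ = v/f = 0.83·c / 2.08 GHz = 0.12 m
βl = 2π·l/λ = 2π × 0.444 = 160°
tan(βl) = -0.364
For a shorted stub, Z_in = jZ_0·tan(βl)

X_in ≈ -27.3 Ω (capacitive)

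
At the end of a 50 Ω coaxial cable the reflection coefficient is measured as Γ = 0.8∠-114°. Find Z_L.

Z_L = Z_0·(1 + Γ)/(1 − Γ) = 50·(0.675 − j0.731)/(1.33 + j0.731)

Z_L ≈ 7.86 − j31.9 Ω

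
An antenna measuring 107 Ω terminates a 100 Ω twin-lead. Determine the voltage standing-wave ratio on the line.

For a purely resistive load, VSWR = R_L/Z_0 or Z_0/R_L (whichever > 1) = 107/100

VSWR ≈ 1.07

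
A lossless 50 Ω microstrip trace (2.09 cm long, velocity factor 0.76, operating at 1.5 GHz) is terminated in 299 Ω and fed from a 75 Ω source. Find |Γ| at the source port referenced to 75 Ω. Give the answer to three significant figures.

λ = v/f = 0.76·c / 1.5 GHz = 0.152 m
βl = 2π·l/λ = 2π × 0.137 = 49.5°
tan(βl) = 1.17
Z_in = Z_0·(Z_L + jZ_0·tanβl)/(Z_0 + jZ_L·tanβl) = 14.2 − j40.7 Ω
Γ_s = (Z_in − Z_s)/(Z_in + Z_s) = (-60.8 − j40.7)/(89.2 − j40.7), |Γ_s| = 0.747

|Γ| ≈ 0.747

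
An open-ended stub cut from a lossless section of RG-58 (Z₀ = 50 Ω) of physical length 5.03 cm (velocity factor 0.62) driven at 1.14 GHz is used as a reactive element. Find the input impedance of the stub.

Z_in ≈ +j19.2 Ω

λ = v/f = 0.62·c / 1.14 GHz = 0.163 m
βl = 2π·l/λ = 2π × 0.308 = 111°
tan(βl) = -2.61
For an open-ended stub, Z_in = −jZ_0·cot(βl) = −jZ_0/tan(βl)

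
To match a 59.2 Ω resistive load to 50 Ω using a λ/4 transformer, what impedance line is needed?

Z_qwt ≈ 54.4 Ω

Z_qwt = √(Z_0·R_L) = √(50 × 59.2) = √2960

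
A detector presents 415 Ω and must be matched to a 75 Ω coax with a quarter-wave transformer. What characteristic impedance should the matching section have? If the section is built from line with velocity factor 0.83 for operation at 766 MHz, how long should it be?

Z_qwt = √(Z_0·R_L) = √(75 × 415) = √31120
λ = 0.83·c/f = 0.325 m, so l = λ/4 = 0.0813 m

Z_qwt ≈ 176 Ω; length ≈ 8.13 cm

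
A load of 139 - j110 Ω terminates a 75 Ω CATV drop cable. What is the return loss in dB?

Γ = (64 − j110)/(214 − j110), |Γ| = 0.529
RL = −20·log₁₀|Γ| = −20·log₁₀(0.529)

RL ≈ 5.53 dB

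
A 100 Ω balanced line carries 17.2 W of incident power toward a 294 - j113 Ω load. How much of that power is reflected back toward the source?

P_reflected ≈ 5.16 W

|Γ| = |(194 − j113)/(394 − j113)| = 0.548
|Γ|² = 0.3
P_refl = |Γ|²·P_inc = 5.16 W, P_del = (1 − |Γ|²)·P_inc = 12 W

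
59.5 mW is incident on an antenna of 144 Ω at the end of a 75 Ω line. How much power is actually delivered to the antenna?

Γ = (144 − 75)/(144 + 75) = 0.315
|Γ|² = 0.0993
P_refl = |Γ|²·P_inc = 5.91 mW, P_del = (1 − |Γ|²)·P_inc = 53.6 mW

P_delivered ≈ 53.6 mW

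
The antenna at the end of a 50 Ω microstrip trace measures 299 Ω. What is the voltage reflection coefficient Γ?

Γ = 0.713

Γ = (Z_L − Z_0)/(Z_L + Z_0) = (299 − 50)/(299 + 50) = 249/349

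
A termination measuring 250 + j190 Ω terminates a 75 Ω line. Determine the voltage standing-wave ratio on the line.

VSWR ≈ 5.37

Γ = (Z_L − Z_0)/(Z_L + Z_0) = (175 + j190)/(325 + j190)
|Γ| = 258/376 = 0.686
VSWR = (1 + |Γ|)/(1 − |Γ|) = 1.69/0.314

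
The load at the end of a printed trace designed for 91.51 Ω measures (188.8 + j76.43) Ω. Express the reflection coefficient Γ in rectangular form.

Γ = (Z_L − Z_0)/(Z_L + Z_0) = (97.29 + j76.43)/(280.3 + j76.43)

Γ ≈ 0.392 + j0.166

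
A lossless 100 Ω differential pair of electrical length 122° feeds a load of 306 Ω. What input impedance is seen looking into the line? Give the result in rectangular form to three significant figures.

Z_in ≈ 43.6 + j53.6 Ω

tan(βl) = tan(122°) = -1.6
Z_in = Z_0·(Z_L + jZ_0·tanβl)/(Z_0 + jZ_L·tanβl)
     = 100·(306 − j160)/(100 − j490)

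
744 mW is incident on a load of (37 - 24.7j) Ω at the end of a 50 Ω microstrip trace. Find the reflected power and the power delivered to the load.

P_reflected ≈ 70.9 mW; P_delivered ≈ 673 mW

|Γ| = |(-13 − j24.7)/(87 − j24.7)| = 0.309
|Γ|² = 0.0953
P_refl = |Γ|²·P_inc = 70.9 mW, P_del = (1 − |Γ|²)·P_inc = 673 mW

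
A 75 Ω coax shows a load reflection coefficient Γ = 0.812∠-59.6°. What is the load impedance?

Z_L ≈ 30.5 − j125 Ω

Z_L = Z_0·(1 + Γ)/(1 − Γ) = 75·(1.41 − j0.7)/(0.589 + j0.7)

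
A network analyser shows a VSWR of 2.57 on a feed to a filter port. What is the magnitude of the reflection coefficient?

|Γ| ≈ 0.44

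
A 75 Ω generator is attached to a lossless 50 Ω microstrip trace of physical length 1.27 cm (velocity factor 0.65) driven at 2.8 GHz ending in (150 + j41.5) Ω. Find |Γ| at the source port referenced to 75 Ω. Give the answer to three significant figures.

|Γ| ≈ 0.619

λ = v/f = 0.65·c / 2.8 GHz = 0.0696 m
βl = 2π·l/λ = 2π × 0.182 = 65.6°
tan(βl) = 2.21
Z_in = Z_0·(Z_L + jZ_0·tanβl)/(Z_0 + jZ_L·tanβl) = 19.8 − j25.1 Ω
Γ_s = (Z_in − Z_s)/(Z_in + Z_s) = (-55.2 − j25.1)/(94.8 − j25.1), |Γ_s| = 0.619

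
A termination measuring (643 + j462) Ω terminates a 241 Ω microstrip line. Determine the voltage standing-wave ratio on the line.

VSWR ≈ 4.18

Γ = (Z_L − Z_0)/(Z_L + Z_0) = (402 + j462)/(884 + j462)
|Γ| = 612/997 = 0.614
VSWR = (1 + |Γ|)/(1 − |Γ|) = 1.61/0.386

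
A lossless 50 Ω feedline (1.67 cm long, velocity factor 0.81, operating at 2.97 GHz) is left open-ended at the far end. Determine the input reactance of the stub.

λ = v/f = 0.81·c / 2.97 GHz = 0.0818 m
βl = 2π·l/λ = 2π × 0.204 = 73.5°
tan(βl) = 3.37
For an open-ended stub, Z_in = −jZ_0·cot(βl) = −jZ_0/tan(βl)

X_in ≈ -14.8 Ω (capacitive)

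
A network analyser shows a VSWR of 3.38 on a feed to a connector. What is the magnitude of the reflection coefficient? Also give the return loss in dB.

|Γ| = (S − 1)/(S + 1) = (3.38 − 1)/(3.38 + 1) = 2.38/4.38
RL = −20·log₁₀|Γ| = −20·log₁₀(0.543)

|Γ| ≈ 0.543; return loss ≈ 5.3 dB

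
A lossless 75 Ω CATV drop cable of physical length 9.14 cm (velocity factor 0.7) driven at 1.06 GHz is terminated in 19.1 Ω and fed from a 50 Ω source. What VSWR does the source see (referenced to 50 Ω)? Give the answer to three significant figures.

VSWR ≈ 2.82

λ = v/f = 0.7·c / 1.06 GHz = 0.198 m
βl = 2π·l/λ = 2π × 0.461 = 166°
tan(βl) = -0.248
Z_in = Z_0·(Z_L + jZ_0·tanβl)/(Z_0 + jZ_L·tanβl) = 20.2 − j17.3 Ω
Γ_s = (Z_in − Z_s)/(Z_in + Z_s) = (-29.8 − j17.3)/(70.2 − j17.3), |Γ_s| = 0.477
VSWR = (1 + |Γ_s|)/(1 − |Γ_s|)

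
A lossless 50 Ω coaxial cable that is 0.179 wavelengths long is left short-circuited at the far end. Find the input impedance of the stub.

Z_in ≈ +j105 Ω

βl = 2π × 0.179 = 64.4°
tan(βl) = 2.09
For a short-circuited stub, Z_in = jZ_0·tan(βl)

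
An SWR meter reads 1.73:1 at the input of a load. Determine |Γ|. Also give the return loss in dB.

|Γ| ≈ 0.267; return loss ≈ 11.5 dB

|Γ| = (S − 1)/(S + 1) = (1.73 − 1)/(1.73 + 1) = 0.73/2.73
RL = −20·log₁₀|Γ| = −20·log₁₀(0.267)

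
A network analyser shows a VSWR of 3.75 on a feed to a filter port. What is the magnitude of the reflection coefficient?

|Γ| = (S − 1)/(S + 1) = (3.75 − 1)/(3.75 + 1) = 2.75/4.75

|Γ| ≈ 0.579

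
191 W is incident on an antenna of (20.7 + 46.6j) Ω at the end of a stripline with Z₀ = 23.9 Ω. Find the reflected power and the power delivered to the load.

P_reflected ≈ 100 W; P_delivered ≈ 90.8 W

|Γ| = |(-3.2 + j46.6)/(44.6 + j46.6)| = 0.724
|Γ|² = 0.524
P_refl = |Γ|²·P_inc = 100 W, P_del = (1 − |Γ|²)·P_inc = 90.8 W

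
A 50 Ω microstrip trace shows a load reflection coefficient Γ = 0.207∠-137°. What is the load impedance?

Z_L ≈ 35.6 − j10.5 Ω

Z_L = Z_0·(1 + Γ)/(1 − Γ) = 50·(0.849 − j0.141)/(1.15 + j0.141)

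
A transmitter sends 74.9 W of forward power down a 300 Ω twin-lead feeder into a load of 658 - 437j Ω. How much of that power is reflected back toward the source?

|Γ| = |(358 − j437)/(958 − j437)| = 0.537
|Γ|² = 0.288
P_refl = |Γ|²·P_inc = 21.6 W, P_del = (1 − |Γ|²)·P_inc = 53.3 W

P_reflected ≈ 21.6 W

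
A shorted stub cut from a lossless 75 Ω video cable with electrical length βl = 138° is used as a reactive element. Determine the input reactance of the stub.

tan(βl) = -0.9
For a shorted stub, Z_in = jZ_0·tan(βl)

X_in ≈ -67.5 Ω (capacitive)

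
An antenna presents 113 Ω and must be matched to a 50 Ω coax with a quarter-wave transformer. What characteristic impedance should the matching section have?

Z_qwt ≈ 75.2 Ω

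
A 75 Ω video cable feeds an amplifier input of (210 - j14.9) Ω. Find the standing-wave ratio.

Γ = (Z_L − Z_0)/(Z_L + Z_0) = (135 − j14.9)/(285 − j14.9)
|Γ| = 136/285 = 0.476
VSWR = (1 + |Γ|)/(1 − |Γ|) = 1.48/0.524

VSWR ≈ 2.82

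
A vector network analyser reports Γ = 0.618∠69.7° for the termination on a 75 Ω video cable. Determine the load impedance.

Z_L ≈ 48.6 + j91.2 Ω

Z_L = Z_0·(1 + Γ)/(1 − Γ) = 75·(1.21 + j0.58)/(0.786 − j0.58)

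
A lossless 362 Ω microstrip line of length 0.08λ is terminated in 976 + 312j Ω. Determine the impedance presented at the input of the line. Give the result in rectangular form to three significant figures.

Z_in ≈ 514 − j476 Ω

βl = 2π × 0.08 = 28.8°
tan(βl) = tan(28.8°) = 0.55
Z_in = Z_0·(Z_L + jZ_0·tanβl)/(Z_0 + jZ_L·tanβl)
     = 362·(976 + j511)/(190 + j537)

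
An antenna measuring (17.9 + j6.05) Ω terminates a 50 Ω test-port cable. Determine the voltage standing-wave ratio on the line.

VSWR ≈ 2.84

Γ = (Z_L − Z_0)/(Z_L + Z_0) = (-32.1 + j6.05)/(67.9 + j6.05)
|Γ| = 32.7/68.2 = 0.479
VSWR = (1 + |Γ|)/(1 − |Γ|) = 1.48/0.521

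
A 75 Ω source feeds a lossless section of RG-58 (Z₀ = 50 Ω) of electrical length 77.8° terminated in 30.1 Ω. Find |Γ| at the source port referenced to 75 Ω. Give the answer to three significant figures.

tan(βl) = 4.63
Z_in = Z_0·(Z_L + jZ_0·tanβl)/(Z_0 + jZ_L·tanβl) = 77 + j16.8 Ω
Γ_s = (Z_in − Z_s)/(Z_in + Z_s) = (2.01 + j16.8)/(152 + j16.8), |Γ_s| = 0.111

|Γ| ≈ 0.111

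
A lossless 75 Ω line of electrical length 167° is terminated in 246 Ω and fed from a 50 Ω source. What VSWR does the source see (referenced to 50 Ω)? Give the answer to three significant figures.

tan(βl) = -0.231
Z_in = Z_0·(Z_L + jZ_0·tanβl)/(Z_0 + jZ_L·tanβl) = 165 + j107 Ω
Γ_s = (Z_in − Z_s)/(Z_in + Z_s) = (115 + j107)/(215 + j107), |Γ_s| = 0.655
VSWR = (1 + |Γ_s|)/(1 − |Γ_s|)

VSWR ≈ 4.79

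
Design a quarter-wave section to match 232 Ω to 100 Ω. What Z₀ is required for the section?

Z_qwt ≈ 152 Ω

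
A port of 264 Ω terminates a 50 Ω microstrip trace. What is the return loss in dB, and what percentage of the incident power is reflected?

Γ = (264 − 50)/(264 + 50) = 0.682
RL = −20·log₁₀(0.682) = 3.33 dB
P_refl/P_inc = |Γ|² = 0.464

RL ≈ 3.33 dB; 46.4% of incident power reflected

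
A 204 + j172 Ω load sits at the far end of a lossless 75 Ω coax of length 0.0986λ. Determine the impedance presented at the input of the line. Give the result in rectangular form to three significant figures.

Z_in ≈ 73.9 − j129 Ω

βl = 2π × 0.0986 = 35.5°
tan(βl) = tan(35.5°) = 0.713
Z_in = Z_0·(Z_L + jZ_0·tanβl)/(Z_0 + jZ_L·tanβl)
     = 75·(204 + j225)/(-47.7 + j145)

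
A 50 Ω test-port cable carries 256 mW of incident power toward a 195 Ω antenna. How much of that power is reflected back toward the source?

Γ = (195 − 50)/(195 + 50) = 0.592
|Γ|² = 0.35
P_refl = |Γ|²·P_inc = 89.7 mW, P_del = (1 − |Γ|²)·P_inc = 166 mW

P_reflected ≈ 89.7 mW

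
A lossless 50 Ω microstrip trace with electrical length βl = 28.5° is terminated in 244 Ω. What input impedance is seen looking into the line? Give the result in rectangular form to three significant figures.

tan(βl) = tan(28.5°) = 0.543
Z_in = Z_0·(Z_L + jZ_0·tanβl)/(Z_0 + jZ_L·tanβl)
     = 50·(244 + j27.1)/(50 + j132)

Z_in ≈ 39.4 − j77.2 Ω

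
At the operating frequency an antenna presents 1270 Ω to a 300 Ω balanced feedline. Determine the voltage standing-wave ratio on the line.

VSWR ≈ 4.23

For a purely resistive load, VSWR = R_L/Z_0 or Z_0/R_L (whichever > 1) = 1270/300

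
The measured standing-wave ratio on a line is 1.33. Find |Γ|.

|Γ| ≈ 0.142

|Γ| = (S − 1)/(S + 1) = (1.33 − 1)/(1.33 + 1) = 0.33/2.33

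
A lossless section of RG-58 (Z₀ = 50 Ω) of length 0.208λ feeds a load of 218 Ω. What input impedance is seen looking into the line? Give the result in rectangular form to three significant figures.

βl = 2π × 0.208 = 74.9°
tan(βl) = tan(74.9°) = 3.7
Z_in = Z_0·(Z_L + jZ_0·tanβl)/(Z_0 + jZ_L·tanβl)
     = 50·(218 + j185)/(50 + j807)

Z_in ≈ 12.3 − j12.8 Ω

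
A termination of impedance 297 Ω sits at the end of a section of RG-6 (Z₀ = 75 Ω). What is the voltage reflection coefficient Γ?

Γ = 0.597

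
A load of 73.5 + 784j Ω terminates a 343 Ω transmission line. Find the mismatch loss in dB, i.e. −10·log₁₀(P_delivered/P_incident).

Γ = (-269.5 + j784)/(416.5 + j784), |Γ| = 0.934
|Γ|² = 0.872, so P_del/P_inc = 1 − |Γ|² = 0.128
ML = −10·log₁₀(1 − |Γ|²)

mismatch loss ≈ 8.93 dB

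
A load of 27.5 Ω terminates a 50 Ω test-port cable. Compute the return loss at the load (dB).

RL ≈ 10.7 dB

Γ = (27.5 − 50)/(27.5 + 50) = -0.29
RL = −20·log₁₀|Γ| = −20·log₁₀(0.29)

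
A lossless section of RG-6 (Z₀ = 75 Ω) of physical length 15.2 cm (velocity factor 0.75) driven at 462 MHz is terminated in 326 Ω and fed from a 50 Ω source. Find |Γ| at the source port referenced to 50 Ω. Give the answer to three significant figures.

|Γ| ≈ 0.55

λ = v/f = 0.75·c / 462 MHz = 0.487 m
βl = 2π·l/λ = 2π × 0.312 = 112°
tan(βl) = -2.43
Z_in = Z_0·(Z_L + jZ_0·tanβl)/(Z_0 + jZ_L·tanβl) = 20 + j29 Ω
Γ_s = (Z_in − Z_s)/(Z_in + Z_s) = (-30 + j29)/(70 + j29), |Γ_s| = 0.55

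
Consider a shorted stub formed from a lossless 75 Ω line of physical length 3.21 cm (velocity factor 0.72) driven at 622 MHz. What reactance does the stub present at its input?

X_in ≈ 49.2 Ω (inductive)

λ = v/f = 0.72·c / 622 MHz = 0.347 m
βl = 2π·l/λ = 2π × 0.0924 = 33.3°
tan(βl) = 0.656
For a shorted stub, Z_in = jZ_0·tan(βl)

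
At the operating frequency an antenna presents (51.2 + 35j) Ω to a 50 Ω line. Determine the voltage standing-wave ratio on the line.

VSWR ≈ 1.97

Γ = (Z_L − Z_0)/(Z_L + Z_0) = (1.2 + j35)/(101.2 + j35)
|Γ| = 35/107 = 0.327
VSWR = (1 + |Γ|)/(1 − |Γ|) = 1.33/0.673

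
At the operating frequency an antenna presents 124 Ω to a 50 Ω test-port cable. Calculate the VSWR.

VSWR ≈ 2.48

Γ = (124 − 50)/(124 + 50) = 0.425
VSWR = (1 + 0.425)/(1 − 0.425)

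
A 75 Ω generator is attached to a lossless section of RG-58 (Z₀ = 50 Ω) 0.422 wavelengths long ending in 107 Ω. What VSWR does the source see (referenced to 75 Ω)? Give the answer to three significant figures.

βl = 2π × 0.422 = 152°
tan(βl) = -0.534
Z_in = Z_0·(Z_L + jZ_0·tanβl)/(Z_0 + jZ_L·tanβl) = 59.7 + j41.5 Ω
Γ_s = (Z_in − Z_s)/(Z_in + Z_s) = (-15.3 + j41.5)/(135 + j41.5), |Γ_s| = 0.314
VSWR = (1 + |Γ_s|)/(1 − |Γ_s|)

VSWR ≈ 1.91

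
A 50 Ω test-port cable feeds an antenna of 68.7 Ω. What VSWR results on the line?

Γ = (68.7 − 50)/(68.7 + 50) = 0.158
VSWR = (1 + 0.158)/(1 − 0.158)

VSWR ≈ 1.37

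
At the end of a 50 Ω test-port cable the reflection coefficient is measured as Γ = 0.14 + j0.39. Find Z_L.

Z_L = Z_0·(1 + Γ)/(1 − Γ) = 50·(1.14 + j0.39)/(0.86 − j0.39)

Z_L ≈ 46.4 + j43.7 Ω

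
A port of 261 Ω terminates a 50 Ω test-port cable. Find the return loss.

RL ≈ 3.37 dB

Γ = (261 − 50)/(261 + 50) = 0.678
RL = −20·log₁₀|Γ| = −20·log₁₀(0.678)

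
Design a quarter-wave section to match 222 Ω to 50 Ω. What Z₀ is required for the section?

Z_qwt ≈ 105 Ω

Z_qwt = √(Z_0·R_L) = √(50 × 222) = √11100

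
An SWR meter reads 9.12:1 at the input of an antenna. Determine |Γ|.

|Γ| = (S − 1)/(S + 1) = (9.12 − 1)/(9.12 + 1) = 8.12/10.1

|Γ| ≈ 0.802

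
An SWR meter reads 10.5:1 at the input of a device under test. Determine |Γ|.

|Γ| = (S − 1)/(S + 1) = (10.5 − 1)/(10.5 + 1) = 9.5/11.5

|Γ| ≈ 0.826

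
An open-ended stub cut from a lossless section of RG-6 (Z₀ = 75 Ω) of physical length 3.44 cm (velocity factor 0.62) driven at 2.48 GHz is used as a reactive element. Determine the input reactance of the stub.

λ = v/f = 0.62·c / 2.48 GHz = 0.075 m
βl = 2π·l/λ = 2π × 0.459 = 165°
tan(βl) = -0.266
For an open-ended stub, Z_in = −jZ_0·cot(βl) = −jZ_0/tan(βl)

X_in ≈ 282 Ω (inductive)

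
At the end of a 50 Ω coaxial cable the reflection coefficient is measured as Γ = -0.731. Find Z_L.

Z_L ≈ 7.77 Ω

Z_L = Z_0·(1 + Γ)/(1 − Γ) = 50·(0.269)/(1.73)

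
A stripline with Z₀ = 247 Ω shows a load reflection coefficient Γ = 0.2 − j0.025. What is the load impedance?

Z_L = Z_0·(1 + Γ)/(1 − Γ) = 247·(1.2 − j0.025)/(0.8 + j0.025)

Z_L ≈ 370 − j19.3 Ω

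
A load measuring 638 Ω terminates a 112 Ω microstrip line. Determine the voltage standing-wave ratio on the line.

VSWR ≈ 5.7

For a purely resistive load, VSWR = R_L/Z_0 or Z_0/R_L (whichever > 1) = 638/112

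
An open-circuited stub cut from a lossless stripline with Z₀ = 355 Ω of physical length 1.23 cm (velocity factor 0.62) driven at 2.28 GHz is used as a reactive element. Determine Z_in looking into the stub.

Z_in ≈ −j255 Ω

λ = v/f = 0.62·c / 2.28 GHz = 0.0816 m
βl = 2π·l/λ = 2π × 0.151 = 54.3°
tan(βl) = 1.39
For an open-circuited stub, Z_in = −jZ_0·cot(βl) = −jZ_0/tan(βl)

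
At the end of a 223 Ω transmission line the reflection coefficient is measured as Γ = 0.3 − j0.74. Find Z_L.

Z_L ≈ 77.9 − j318 Ω

Z_L = Z_0·(1 + Γ)/(1 − Γ) = 223·(1.3 − j0.74)/(0.7 + j0.74)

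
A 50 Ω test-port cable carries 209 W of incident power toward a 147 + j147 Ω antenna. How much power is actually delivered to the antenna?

|Γ| = |(97 + j147)/(197 + j147)| = 0.717
|Γ|² = 0.513
P_refl = |Γ|²·P_inc = 107 W, P_del = (1 − |Γ|²)·P_inc = 102 W

P_delivered ≈ 102 W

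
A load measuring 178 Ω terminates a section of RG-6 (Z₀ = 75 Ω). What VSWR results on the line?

VSWR ≈ 2.37

Γ = (178 − 75)/(178 + 75) = 0.407
VSWR = (1 + 0.407)/(1 − 0.407)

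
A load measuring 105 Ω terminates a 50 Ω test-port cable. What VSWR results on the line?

Γ = (105 − 50)/(105 + 50) = 0.355
VSWR = (1 + 0.355)/(1 − 0.355)

VSWR ≈ 2.1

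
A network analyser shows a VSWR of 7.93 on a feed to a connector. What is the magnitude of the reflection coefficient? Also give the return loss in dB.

|Γ| = (S − 1)/(S + 1) = (7.93 − 1)/(7.93 + 1) = 6.93/8.93
RL = −20·log₁₀|Γ| = −20·log₁₀(0.776)

|Γ| ≈ 0.776; return loss ≈ 2.2 dB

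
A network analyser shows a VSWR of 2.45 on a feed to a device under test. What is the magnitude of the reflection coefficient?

|Γ| ≈ 0.42

|Γ| = (S − 1)/(S + 1) = (2.45 − 1)/(2.45 + 1) = 1.45/3.45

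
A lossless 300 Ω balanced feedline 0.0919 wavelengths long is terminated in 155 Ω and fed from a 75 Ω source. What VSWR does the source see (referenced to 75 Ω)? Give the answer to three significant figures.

VSWR ≈ 3.88

βl = 2π × 0.0919 = 33.1°
tan(βl) = 0.651
Z_in = Z_0·(Z_L + jZ_0·tanβl)/(Z_0 + jZ_L·tanβl) = 198 + j129 Ω
Γ_s = (Z_in − Z_s)/(Z_in + Z_s) = (123 + j129)/(273 + j129), |Γ_s| = 0.59
VSWR = (1 + |Γ_s|)/(1 − |Γ_s|)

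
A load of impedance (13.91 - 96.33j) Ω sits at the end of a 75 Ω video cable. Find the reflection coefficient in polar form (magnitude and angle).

Γ ≈ 0.87 ∠ -75.1°

Γ = (Z_L − Z_0)/(Z_L + Z_0) = (-61.09 − j96.33)/(88.91 − j96.33)
|Γ| = 114/131 = 0.87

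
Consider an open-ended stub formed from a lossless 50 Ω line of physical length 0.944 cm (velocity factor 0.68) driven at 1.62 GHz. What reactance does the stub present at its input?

λ = v/f = 0.68·c / 1.62 GHz = 0.126 m
βl = 2π·l/λ = 2π × 0.075 = 27°
tan(βl) = 0.509
For an open-ended stub, Z_in = −jZ_0·cot(βl) = −jZ_0/tan(βl)

X_in ≈ -98.2 Ω (capacitive)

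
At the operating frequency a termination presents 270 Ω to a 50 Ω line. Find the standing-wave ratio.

For a purely resistive load, VSWR = R_L/Z_0 or Z_0/R_L (whichever > 1) = 270/50

VSWR ≈ 5.4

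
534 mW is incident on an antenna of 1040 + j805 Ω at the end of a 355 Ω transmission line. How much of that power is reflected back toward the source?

|Γ| = |(685 + j805)/(1395 + j805)| = 0.656
|Γ|² = 0.431
P_refl = |Γ|²·P_inc = 230 mW, P_del = (1 − |Γ|²)·P_inc = 304 mW

P_reflected ≈ 230 mW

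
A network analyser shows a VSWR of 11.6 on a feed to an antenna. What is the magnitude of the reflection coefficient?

|Γ| = (S − 1)/(S + 1) = (11.6 − 1)/(11.6 + 1) = 10.6/12.6

|Γ| ≈ 0.841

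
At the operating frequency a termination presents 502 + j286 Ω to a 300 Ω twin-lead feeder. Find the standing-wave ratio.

Γ = (Z_L − Z_0)/(Z_L + Z_0) = (202 + j286)/(802 + j286)
|Γ| = 350/851 = 0.411
VSWR = (1 + |Γ|)/(1 − |Γ|) = 1.41/0.589

VSWR ≈ 2.4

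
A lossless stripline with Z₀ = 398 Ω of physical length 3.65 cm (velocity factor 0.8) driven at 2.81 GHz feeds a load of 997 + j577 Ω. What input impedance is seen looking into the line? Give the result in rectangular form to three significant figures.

Z_in ≈ 278 + j423 Ω

λ = v/f = 0.8·c / 2.81 GHz = 0.0854 m
βl = 2π·l/λ = 2π × 0.427 = 154°
tan(βl) = tan(154°) = -0.491
Z_in = Z_0·(Z_L + jZ_0·tanβl)/(Z_0 + jZ_L·tanβl)
     = 398·(997 + j382)/(681 − j490)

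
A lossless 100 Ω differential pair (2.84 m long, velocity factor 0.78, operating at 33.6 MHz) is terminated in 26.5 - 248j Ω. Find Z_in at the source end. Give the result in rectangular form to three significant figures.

λ = v/f = 0.78·c / 33.6 MHz = 6.96 m
βl = 2π·l/λ = 2π × 0.408 = 147°
tan(βl) = tan(147°) = -0.654
Z_in = Z_0·(Z_L + jZ_0·tanβl)/(Z_0 + jZ_L·tanβl)
     = 100·(26.5 − j313)/(-62.2 − j17.3)

Z_in ≈ 90.6 + j478 Ω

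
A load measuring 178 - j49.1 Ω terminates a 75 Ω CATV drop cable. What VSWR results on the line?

VSWR ≈ 2.59

Γ = (Z_L − Z_0)/(Z_L + Z_0) = (103 − j49.1)/(253 − j49.1)
|Γ| = 114/258 = 0.443
VSWR = (1 + |Γ|)/(1 − |Γ|) = 1.44/0.557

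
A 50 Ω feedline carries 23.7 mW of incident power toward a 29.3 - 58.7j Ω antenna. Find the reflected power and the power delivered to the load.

|Γ| = |(-20.7 − j58.7)/(79.3 − j58.7)| = 0.631
|Γ|² = 0.398
P_refl = |Γ|²·P_inc = 9.43 mW, P_del = (1 − |Γ|²)·P_inc = 14.3 mW

P_reflected ≈ 9.43 mW; P_delivered ≈ 14.3 mW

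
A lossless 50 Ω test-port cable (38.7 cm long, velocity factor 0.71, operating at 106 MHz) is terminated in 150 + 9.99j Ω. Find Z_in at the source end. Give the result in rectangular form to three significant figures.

Z_in ≈ 19 − j17.7 Ω

λ = v/f = 0.71·c / 106 MHz = 2.01 m
βl = 2π·l/λ = 2π × 0.193 = 69.3°
tan(βl) = tan(69.3°) = 2.65
Z_in = Z_0·(Z_L + jZ_0·tanβl)/(Z_0 + jZ_L·tanβl)
     = 50·(150 + j143)/(23.5 + j398)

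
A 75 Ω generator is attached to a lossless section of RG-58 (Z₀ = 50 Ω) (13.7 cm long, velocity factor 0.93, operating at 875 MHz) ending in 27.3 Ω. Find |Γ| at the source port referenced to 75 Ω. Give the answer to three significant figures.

|Γ| ≈ 0.432

λ = v/f = 0.93·c / 875 MHz = 0.319 m
βl = 2π·l/λ = 2π × 0.43 = 155°
tan(βl) = -0.473
Z_in = Z_0·(Z_L + jZ_0·tanβl)/(Z_0 + jZ_L·tanβl) = 31.3 − j15.6 Ω
Γ_s = (Z_in − Z_s)/(Z_in + Z_s) = (-43.7 − j15.6)/(106 − j15.6), |Γ_s| = 0.432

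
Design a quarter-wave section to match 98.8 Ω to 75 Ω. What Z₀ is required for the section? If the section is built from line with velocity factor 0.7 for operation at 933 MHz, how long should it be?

Z_qwt ≈ 86.1 Ω; length ≈ 5.63 cm

Z_qwt = √(Z_0·R_L) = √(75 × 98.8) = √7410
λ = 0.7·c/f = 0.225 m, so l = λ/4 = 0.0563 m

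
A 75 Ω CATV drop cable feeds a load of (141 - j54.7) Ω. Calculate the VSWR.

Γ = (Z_L − Z_0)/(Z_L + Z_0) = (66 − j54.7)/(216 − j54.7)
|Γ| = 85.7/223 = 0.385
VSWR = (1 + |Γ|)/(1 − |Γ|) = 1.38/0.615

VSWR ≈ 2.25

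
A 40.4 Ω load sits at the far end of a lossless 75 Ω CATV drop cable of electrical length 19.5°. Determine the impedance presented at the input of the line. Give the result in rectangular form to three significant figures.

Z_in ≈ 43.9 + j18.2 Ω

tan(βl) = tan(19.5°) = 0.354
Z_in = Z_0·(Z_L + jZ_0·tanβl)/(Z_0 + jZ_L·tanβl)
     = 75·(40.4 + j26.6)/(75 + j14.3)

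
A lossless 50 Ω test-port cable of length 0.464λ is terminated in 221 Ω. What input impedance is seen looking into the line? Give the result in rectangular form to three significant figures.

βl = 2π × 0.464 = 167°
tan(βl) = tan(167°) = -0.23
Z_in = Z_0·(Z_L + jZ_0·tanβl)/(Z_0 + jZ_L·tanβl)
     = 50·(221 − j11.5)/(50 − j50.9)

Z_in ≈ 114 + j105 Ω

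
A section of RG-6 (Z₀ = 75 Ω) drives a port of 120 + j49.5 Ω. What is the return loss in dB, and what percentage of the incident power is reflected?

Γ = (45 + j49.5)/(195 + j49.5), |Γ| = 0.333
RL = −20·log₁₀(0.333) = 9.56 dB
P_refl/P_inc = |Γ|² = 0.111

RL ≈ 9.56 dB; 11.1% of incident power reflected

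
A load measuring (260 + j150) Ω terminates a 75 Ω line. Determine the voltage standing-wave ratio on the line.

Γ = (Z_L − Z_0)/(Z_L + Z_0) = (185 + j150)/(335 + j150)
|Γ| = 238/367 = 0.649
VSWR = (1 + |Γ|)/(1 − |Γ|) = 1.65/0.351

VSWR ≈ 4.7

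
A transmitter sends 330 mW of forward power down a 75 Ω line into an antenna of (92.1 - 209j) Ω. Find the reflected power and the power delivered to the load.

|Γ| = |(17.1 − j209)/(167.1 − j209)| = 0.784
|Γ|² = 0.614
P_refl = |Γ|²·P_inc = 203 mW, P_del = (1 − |Γ|²)·P_inc = 127 mW

P_reflected ≈ 203 mW; P_delivered ≈ 127 mW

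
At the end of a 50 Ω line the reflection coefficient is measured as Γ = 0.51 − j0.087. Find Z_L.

Z_L ≈ 148 − j35.1 Ω

Z_L = Z_0·(1 + Γ)/(1 − Γ) = 50·(1.51 − j0.087)/(0.49 + j0.087)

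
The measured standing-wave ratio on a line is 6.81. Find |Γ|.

|Γ| ≈ 0.744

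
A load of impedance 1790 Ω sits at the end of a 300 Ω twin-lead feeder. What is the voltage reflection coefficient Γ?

Γ = 0.713

Γ = (Z_L − Z_0)/(Z_L + Z_0) = (1790 − 300)/(1790 + 300) = 1490/2090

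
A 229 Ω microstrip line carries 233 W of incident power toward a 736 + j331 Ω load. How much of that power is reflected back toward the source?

|Γ| = |(507 + j331)/(965 + j331)| = 0.594
|Γ|² = 0.352
P_refl = |Γ|²·P_inc = 82.1 W, P_del = (1 − |Γ|²)·P_inc = 151 W

P_reflected ≈ 82.1 W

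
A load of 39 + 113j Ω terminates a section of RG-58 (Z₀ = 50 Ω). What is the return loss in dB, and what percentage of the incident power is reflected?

RL ≈ 2.06 dB; 62.3% of incident power reflected

Γ = (-11 + j113)/(89 + j113), |Γ| = 0.789
RL = −20·log₁₀(0.789) = 2.06 dB
P_refl/P_inc = |Γ|² = 0.623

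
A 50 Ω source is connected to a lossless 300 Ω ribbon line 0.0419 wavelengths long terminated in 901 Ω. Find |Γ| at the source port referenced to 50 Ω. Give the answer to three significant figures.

βl = 2π × 0.0419 = 15.1°
tan(βl) = 0.27
Z_in = Z_0·(Z_L + jZ_0·tanβl)/(Z_0 + jZ_L·tanβl) = 584 − j392 Ω
Γ_s = (Z_in − Z_s)/(Z_in + Z_s) = (534 − j392)/(634 − j392), |Γ_s| = 0.889

|Γ| ≈ 0.889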